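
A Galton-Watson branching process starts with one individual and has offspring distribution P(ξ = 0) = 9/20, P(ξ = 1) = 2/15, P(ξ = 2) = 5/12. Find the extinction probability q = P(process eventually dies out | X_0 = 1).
q = 1

Mean offspring μ = 0·9/20 + 1·2/15 + 2·5/12 = 29/30 ≤ 1. For μ ≤ 1 with offspring not concentrated at 1, the Galton-Watson process goes extinct almost surely, so q = 1.
(Algebraic check: The pgf is f(s) = 9/20 + 2/15·s + 5/12·s². The extinction probability q is the smallest fixed point of f in [0, 1]. Setting s = f(s):
  5/12·s² + (2/15 − 1)·s + 9/20 = 0
  5/12·s² − (9/20 + 5/12)·s + 9/20 = 0
which factors as (s − 1)·(5/12·s − 9/20) = 0, giving roots s = 1 and s = (9/20)/(5/12) = 27/25. Since 27/25 ≥ 1, the smallest root in [0, 1] is s = 1.)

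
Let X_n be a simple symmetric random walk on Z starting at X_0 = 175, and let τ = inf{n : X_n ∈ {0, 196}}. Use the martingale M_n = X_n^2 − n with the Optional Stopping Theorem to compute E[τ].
E[τ] = 3675

M_n = X_n^2 − n is a martingale (since E[X_{n+1}^2 | F_n] = X_n^2 + 1). By OST (τ has finite mean in a bounded region), E[M_τ] = E[M_0] = X_0^2 − 0 = 175^2 = 30625. Also E[M_τ] = E[X_τ^2] − E[τ]. The walk exits at 0 or 196, with P(hit 196 first) = 175/196, so E[X_τ^2] = 196^2 · 175/196 + 0 = 34300. Thus E[τ] = E[X_τ^2] − E[M_τ] = 34300 − 30625 = 3675 = 175(196 − 175) = 3675.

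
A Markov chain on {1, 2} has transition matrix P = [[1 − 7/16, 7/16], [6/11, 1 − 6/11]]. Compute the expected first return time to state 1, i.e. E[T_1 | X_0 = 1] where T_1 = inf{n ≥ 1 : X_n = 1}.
E[T_1 | X_0 = 1] = 1/π_1 = 173/96

For an irreducible recurrent Markov chain with stationary distribution π, E[T_i | X_0 = i] = 1/π_i (Kac's formula). Here π_1 = (6/11)/(7/16 + 6/11) = (6/11)/(173/176) = 96/173, so E[T_1 | X_0 = 1] = 1/π_1 = (7/16 + 6/11)/(6/11) = (173/176)/(6/11) = 173/96.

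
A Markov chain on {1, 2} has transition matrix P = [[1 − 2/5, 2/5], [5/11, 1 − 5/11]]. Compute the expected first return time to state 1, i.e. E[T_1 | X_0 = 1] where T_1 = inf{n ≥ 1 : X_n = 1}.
E[T_1 | X_0 = 1] = 1/π_1 = 47/25

For an irreducible recurrent Markov chain with stationary distribution π, E[T_i | X_0 = i] = 1/π_i (Kac's formula). Here π_1 = (5/11)/(2/5 + 5/11) = (5/11)/(47/55) = 25/47, so E[T_1 | X_0 = 1] = 1/π_1 = (2/5 + 5/11)/(5/11) = (47/55)/(5/11) = 47/25.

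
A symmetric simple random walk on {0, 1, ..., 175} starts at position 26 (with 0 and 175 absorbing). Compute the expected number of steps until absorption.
E[τ | X_0 = 26] = 3874

Let v_k = E[τ | X_0 = k]. Boundary: v_0 = v_175 = 0. Recurrence: v_k = 1 + (v_{k-1} + v_{k+1})/2 for 1 ≤ k ≤ 174. The particular solution to v_k − (v_{k-1} + v_{k+1})/2 = 1 is v_k = −k^2. Adding homogeneous solution A + B k and matching boundaries gives v_k = k (175 − k). Substituting k = 26: v_26 = 26 · 149 = 3874.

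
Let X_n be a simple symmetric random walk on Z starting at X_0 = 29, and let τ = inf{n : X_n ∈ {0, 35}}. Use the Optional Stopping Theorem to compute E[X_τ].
E[X_τ] = 29

X_n is a martingale and τ is a bounded-mean stopping time (indeed τ is finite a.s. with bounded expectation since the walk is in a bounded region). By the OST, E[X_τ] = E[X_0] = 29. Equivalently: E[X_τ] = 35 · P(hit 35 first) + 0 · P(hit 0 first) = 35 · (29/35) = 29.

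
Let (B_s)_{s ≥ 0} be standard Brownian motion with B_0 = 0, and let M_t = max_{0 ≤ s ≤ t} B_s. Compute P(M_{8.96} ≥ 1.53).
P(M_{8.96} ≥ 1.53) = 2·P(B_{8.96} ≥ 1.53) = 2(1 − Φ(1.53/√8.96)) ≈ 0.6093

By the reflection principle for Brownian motion, P(M_t ≥ a) = 2 · P(B_t ≥ a) for a ≥ 0. Since B_t ~ N(0, t), P(B_t ≥ 1.53) = 1 − Φ(1.53/√t) = 1 − Φ(1.53/√8.96) = 1 − Φ(0.5111). So
  P(M_{8.96} ≥ 1.53) = 2(1 − Φ(0.5111)) ≈ 0.6093.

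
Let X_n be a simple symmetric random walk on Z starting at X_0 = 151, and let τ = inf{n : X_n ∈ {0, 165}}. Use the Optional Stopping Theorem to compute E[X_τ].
E[X_τ] = 151

X_n is a martingale and τ is a bounded-mean stopping time (indeed τ is finite a.s. with bounded expectation since the walk is in a bounded region). By the OST, E[X_τ] = E[X_0] = 151. Equivalently: E[X_τ] = 165 · P(hit 165 first) + 0 · P(hit 0 first) = 165 · (151/165) = 151.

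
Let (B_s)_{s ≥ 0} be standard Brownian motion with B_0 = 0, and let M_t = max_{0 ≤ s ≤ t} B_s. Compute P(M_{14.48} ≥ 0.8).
P(M_{14.48} ≥ 0.8) = 2·P(B_{14.48} ≥ 0.8) = 2(1 − Φ(0.8/√14.48)) ≈ 0.8335

By the reflection principle for Brownian motion, P(M_t ≥ a) = 2 · P(B_t ≥ a) for a ≥ 0. Since B_t ~ N(0, t), P(B_t ≥ 0.8) = 1 − Φ(0.8/√t) = 1 − Φ(0.8/√14.48) = 1 − Φ(0.2102). So
  P(M_{14.48} ≥ 0.8) = 2(1 − Φ(0.2102)) ≈ 0.8335.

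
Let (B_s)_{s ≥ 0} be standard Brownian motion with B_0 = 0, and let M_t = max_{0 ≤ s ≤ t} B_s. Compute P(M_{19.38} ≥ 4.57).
P(M_{19.38} ≥ 4.57) = 2·P(B_{19.38} ≥ 4.57) = 2(1 − Φ(4.57/√19.38)) ≈ 0.2992

By the reflection principle for Brownian motion, P(M_t ≥ a) = 2 · P(B_t ≥ a) for a ≥ 0. Since B_t ~ N(0, t), P(B_t ≥ 4.57) = 1 − Φ(4.57/√t) = 1 − Φ(4.57/√19.38) = 1 − Φ(1.0381). So
  P(M_{19.38} ≥ 4.57) = 2(1 − Φ(1.0381)) ≈ 0.2992.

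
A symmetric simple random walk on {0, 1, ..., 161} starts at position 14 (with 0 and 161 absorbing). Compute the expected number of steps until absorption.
E[τ | X_0 = 14] = 2058

Let v_k = E[τ | X_0 = k]. Boundary: v_0 = v_161 = 0. Recurrence: v_k = 1 + (v_{k-1} + v_{k+1})/2 for 1 ≤ k ≤ 160. The particular solution to v_k − (v_{k-1} + v_{k+1})/2 = 1 is v_k = −k^2. Adding homogeneous solution A + B k and matching boundaries gives v_k = k (161 − k). Substituting k = 14: v_14 = 14 · 147 = 2058.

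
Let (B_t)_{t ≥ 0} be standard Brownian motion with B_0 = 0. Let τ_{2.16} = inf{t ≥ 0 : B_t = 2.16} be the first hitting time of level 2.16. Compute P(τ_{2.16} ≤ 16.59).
P(τ_{2.16} ≤ 16.59) = 2(1 − Φ(2.16/√16.59)) = 2(1 − Φ(0.5303)) ≈ 0.5959

By the reflection principle for standard BM, P(τ_b ≤ t) = 2 · P(B_t ≥ b). Since B_t ~ N(0, t), P(B_t ≥ 2.16) = 1 − Φ(2.16/√t) = 1 − Φ(2.16/√16.59) = 1 − Φ(0.5303) ≈ 0.29795. Doubling: P(τ_{2.16} ≤ 16.59) ≈ 2 · 0.29795 = 0.59590 ≈ 0.5959.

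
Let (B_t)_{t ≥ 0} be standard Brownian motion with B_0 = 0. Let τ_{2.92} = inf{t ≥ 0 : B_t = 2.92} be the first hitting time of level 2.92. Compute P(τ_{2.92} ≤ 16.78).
P(τ_{2.92} ≤ 16.78) = 2(1 − Φ(2.92/√16.78)) = 2(1 − Φ(0.7128)) ≈ 0.4760

By the reflection principle for standard BM, P(τ_b ≤ t) = 2 · P(B_t ≥ b). Since B_t ~ N(0, t), P(B_t ≥ 2.92) = 1 − Φ(2.92/√t) = 1 − Φ(2.92/√16.78) = 1 − Φ(0.7128) ≈ 0.23798. Doubling: P(τ_{2.92} ≤ 16.78) ≈ 2 · 0.23798 = 0.47596 ≈ 0.4760.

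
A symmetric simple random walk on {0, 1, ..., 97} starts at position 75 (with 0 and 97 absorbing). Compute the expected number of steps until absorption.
E[τ | X_0 = 75] = 1650

Let v_k = E[τ | X_0 = k]. Boundary: v_0 = v_97 = 0. Recurrence: v_k = 1 + (v_{k-1} + v_{k+1})/2 for 1 ≤ k ≤ 96. The particular solution to v_k − (v_{k-1} + v_{k+1})/2 = 1 is v_k = −k^2. Adding homogeneous solution A + B k and matching boundaries gives v_k = k (97 − k). Substituting k = 75: v_75 = 75 · 22 = 1650.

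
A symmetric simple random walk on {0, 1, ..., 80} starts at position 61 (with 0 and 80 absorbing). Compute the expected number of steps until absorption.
E[τ | X_0 = 61] = 1159

Let v_k = E[τ | X_0 = k]. Boundary: v_0 = v_80 = 0. Recurrence: v_k = 1 + (v_{k-1} + v_{k+1})/2 for 1 ≤ k ≤ 79. The particular solution to v_k − (v_{k-1} + v_{k+1})/2 = 1 is v_k = −k^2. Adding homogeneous solution A + B k and matching boundaries gives v_k = k (80 − k). Substituting k = 61: v_61 = 61 · 19 = 1159.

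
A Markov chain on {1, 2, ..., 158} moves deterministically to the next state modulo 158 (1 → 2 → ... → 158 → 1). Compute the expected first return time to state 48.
E[T_48 | X_0 = 48] = 158

The chain cycles deterministically, so starting at state 48 it returns in exactly 158 steps. Equivalently, the stationary distribution is uniform π_j = 1/158 for every state j, so by Kac's formula E[T_48] = 1/π_48 = 158.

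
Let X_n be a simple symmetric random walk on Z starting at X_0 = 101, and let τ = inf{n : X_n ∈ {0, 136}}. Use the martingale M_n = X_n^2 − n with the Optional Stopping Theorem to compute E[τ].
E[τ] = 3535

M_n = X_n^2 − n is a martingale (since E[X_{n+1}^2 | F_n] = X_n^2 + 1). By OST (τ has finite mean in a bounded region), E[M_τ] = E[M_0] = X_0^2 − 0 = 101^2 = 10201. Also E[M_τ] = E[X_τ^2] − E[τ]. The walk exits at 0 or 136, with P(hit 136 first) = 101/136, so E[X_τ^2] = 136^2 · 101/136 + 0 = 13736. Thus E[τ] = E[X_τ^2] − E[M_τ] = 13736 − 10201 = 3535 = 101(136 − 101) = 3535.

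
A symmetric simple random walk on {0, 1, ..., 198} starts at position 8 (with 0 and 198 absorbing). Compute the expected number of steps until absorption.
E[τ | X_0 = 8] = 1520

Let v_k = E[τ | X_0 = k]. Boundary: v_0 = v_198 = 0. Recurrence: v_k = 1 + (v_{k-1} + v_{k+1})/2 for 1 ≤ k ≤ 197. The particular solution to v_k − (v_{k-1} + v_{k+1})/2 = 1 is v_k = −k^2. Adding homogeneous solution A + B k and matching boundaries gives v_k = k (198 − k). Substituting k = 8: v_8 = 8 · 190 = 1520.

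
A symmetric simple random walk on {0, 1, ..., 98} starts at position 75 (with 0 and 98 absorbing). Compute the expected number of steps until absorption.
E[τ | X_0 = 75] = 1725

Let v_k = E[τ | X_0 = k]. Boundary: v_0 = v_98 = 0. Recurrence: v_k = 1 + (v_{k-1} + v_{k+1})/2 for 1 ≤ k ≤ 97. The particular solution to v_k − (v_{k-1} + v_{k+1})/2 = 1 is v_k = −k^2. Adding homogeneous solution A + B k and matching boundaries gives v_k = k (98 − k). Substituting k = 75: v_75 = 75 · 23 = 1725.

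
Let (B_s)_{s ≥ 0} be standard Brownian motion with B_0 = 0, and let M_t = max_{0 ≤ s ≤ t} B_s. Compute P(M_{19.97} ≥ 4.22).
P(M_{19.97} ≥ 4.22) = 2·P(B_{19.97} ≥ 4.22) = 2(1 − Φ(4.22/√19.97)) ≈ 0.3450

By the reflection principle for Brownian motion, P(M_t ≥ a) = 2 · P(B_t ≥ a) for a ≥ 0. Since B_t ~ N(0, t), P(B_t ≥ 4.22) = 1 − Φ(4.22/√t) = 1 − Φ(4.22/√19.97) = 1 − Φ(0.9443). So
  P(M_{19.97} ≥ 4.22) = 2(1 − Φ(0.9443)) ≈ 0.3450.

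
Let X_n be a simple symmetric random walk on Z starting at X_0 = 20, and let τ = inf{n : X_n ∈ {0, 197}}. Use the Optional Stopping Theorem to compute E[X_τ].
E[X_τ] = 20

X_n is a martingale and τ is a bounded-mean stopping time (indeed τ is finite a.s. with bounded expectation since the walk is in a bounded region). By the OST, E[X_τ] = E[X_0] = 20. Equivalently: E[X_τ] = 197 · P(hit 197 first) + 0 · P(hit 0 first) = 197 · (20/197) = 20.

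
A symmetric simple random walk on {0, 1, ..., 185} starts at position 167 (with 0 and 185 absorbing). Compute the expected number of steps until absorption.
E[τ | X_0 = 167] = 3006

Let v_k = E[τ | X_0 = k]. Boundary: v_0 = v_185 = 0. Recurrence: v_k = 1 + (v_{k-1} + v_{k+1})/2 for 1 ≤ k ≤ 184. The particular solution to v_k − (v_{k-1} + v_{k+1})/2 = 1 is v_k = −k^2. Adding homogeneous solution A + B k and matching boundaries gives v_k = k (185 − k). Substituting k = 167: v_167 = 167 · 18 = 3006.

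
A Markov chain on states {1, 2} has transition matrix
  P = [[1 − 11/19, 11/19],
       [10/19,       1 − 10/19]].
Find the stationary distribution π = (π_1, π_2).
π_1 = 10/21, π_2 = 11/21

Solve πP = π with π_1 + π_2 = 1. From πP = π: π_1 · (1 − 11/19) + π_2 · 10/19 = π_1 ⇒ π_2 · 10/19 = π_1 · 11/19 ⇒ π_2/π_1 = (11/19)/(10/19) = 11/10. Together with π_1 + π_2 = 1:
  π_1 = (10/19)/(11/19 + 10/19) = (10/19)/(21/19) = 10/21,
  π_2 = (11/19)/(11/19 + 10/19) = (11/19)/(21/19) = 11/21.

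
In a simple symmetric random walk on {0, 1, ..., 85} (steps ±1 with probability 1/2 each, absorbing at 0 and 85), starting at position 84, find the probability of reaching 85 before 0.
P(hit 85 before 0) = 84/85

Let u_k = P(hit 85 before 0 | start at k). Then u_0 = 0, u_85 = 1, and u_k = u_{k-1}/2 + u_{k+1}/2 for 1 ≤ k ≤ 84. This harmonic recurrence is solved by u_k = k/85, giving u_84 = 84/85.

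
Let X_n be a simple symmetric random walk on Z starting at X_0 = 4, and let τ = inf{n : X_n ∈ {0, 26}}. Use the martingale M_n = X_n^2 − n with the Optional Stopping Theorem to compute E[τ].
E[τ] = 88

M_n = X_n^2 − n is a martingale (since E[X_{n+1}^2 | F_n] = X_n^2 + 1). By OST (τ has finite mean in a bounded region), E[M_τ] = E[M_0] = X_0^2 − 0 = 4^2 = 16. Also E[M_τ] = E[X_τ^2] − E[τ]. The walk exits at 0 or 26, with P(hit 26 first) = 4/26, so E[X_τ^2] = 26^2 · 4/26 + 0 = 104. Thus E[τ] = E[X_τ^2] − E[M_τ] = 104 − 16 = 88 = 4(26 − 4) = 88.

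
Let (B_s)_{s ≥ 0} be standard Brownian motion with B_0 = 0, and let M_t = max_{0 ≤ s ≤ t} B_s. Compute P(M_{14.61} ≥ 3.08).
P(M_{14.61} ≥ 3.08) = 2·P(B_{14.61} ≥ 3.08) = 2(1 − Φ(3.08/√14.61)) ≈ 0.4204

By the reflection principle for Brownian motion, P(M_t ≥ a) = 2 · P(B_t ≥ a) for a ≥ 0. Since B_t ~ N(0, t), P(B_t ≥ 3.08) = 1 − Φ(3.08/√t) = 1 − Φ(3.08/√14.61) = 1 − Φ(0.8058). So
  P(M_{14.61} ≥ 3.08) = 2(1 − Φ(0.8058)) ≈ 0.4204.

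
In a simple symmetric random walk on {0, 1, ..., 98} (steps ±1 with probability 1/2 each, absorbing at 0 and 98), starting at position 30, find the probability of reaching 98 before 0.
P(hit 98 before 0) = 30/98 = 15/49

Let u_k = P(hit 98 before 0 | start at k). Then u_0 = 0, u_98 = 1, and u_k = u_{k-1}/2 + u_{k+1}/2 for 1 ≤ k ≤ 97. This harmonic recurrence is solved by u_k = k/98, giving u_30 = 30/98 = 15/49.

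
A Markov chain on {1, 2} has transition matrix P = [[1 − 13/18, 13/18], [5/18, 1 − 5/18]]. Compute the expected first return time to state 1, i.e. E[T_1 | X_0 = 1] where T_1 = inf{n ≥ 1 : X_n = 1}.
E[T_1 | X_0 = 1] = 1/π_1 = 18/5

For an irreducible recurrent Markov chain with stationary distribution π, E[T_i | X_0 = i] = 1/π_i (Kac's formula). Here π_1 = (5/18)/(13/18 + 5/18) = (5/18)/(1) = 5/18, so E[T_1 | X_0 = 1] = 1/π_1 = (13/18 + 5/18)/(5/18) = (1)/(5/18) = 18/5.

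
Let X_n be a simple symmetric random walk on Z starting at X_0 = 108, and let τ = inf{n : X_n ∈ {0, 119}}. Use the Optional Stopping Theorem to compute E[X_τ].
E[X_τ] = 108

X_n is a martingale and τ is a bounded-mean stopping time (indeed τ is finite a.s. with bounded expectation since the walk is in a bounded region). By the OST, E[X_τ] = E[X_0] = 108. Equivalently: E[X_τ] = 119 · P(hit 119 first) + 0 · P(hit 0 first) = 119 · (108/119) = 108.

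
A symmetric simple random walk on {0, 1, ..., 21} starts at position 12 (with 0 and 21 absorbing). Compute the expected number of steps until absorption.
E[τ | X_0 = 12] = 108

Let v_k = E[τ | X_0 = k]. Boundary: v_0 = v_21 = 0. Recurrence: v_k = 1 + (v_{k-1} + v_{k+1})/2 for 1 ≤ k ≤ 20. The particular solution to v_k − (v_{k-1} + v_{k+1})/2 = 1 is v_k = −k^2. Adding homogeneous solution A + B k and matching boundaries gives v_k = k (21 − k). Substituting k = 12: v_12 = 12 · 9 = 108.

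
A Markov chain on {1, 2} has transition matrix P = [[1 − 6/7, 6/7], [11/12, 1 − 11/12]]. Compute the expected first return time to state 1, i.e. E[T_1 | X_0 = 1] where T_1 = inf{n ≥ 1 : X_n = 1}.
E[T_1 | X_0 = 1] = 1/π_1 = 149/77

For an irreducible recurrent Markov chain with stationary distribution π, E[T_i | X_0 = i] = 1/π_i (Kac's formula). Here π_1 = (11/12)/(6/7 + 11/12) = (11/12)/(149/84) = 77/149, so E[T_1 | X_0 = 1] = 1/π_1 = (6/7 + 11/12)/(11/12) = (149/84)/(11/12) = 149/77.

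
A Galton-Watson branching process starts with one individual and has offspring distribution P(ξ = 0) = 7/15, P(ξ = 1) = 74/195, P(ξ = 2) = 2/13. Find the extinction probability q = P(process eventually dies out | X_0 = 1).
q = 1

Mean offspring μ = 0·7/15 + 1·74/195 + 2·2/13 = 134/195 ≤ 1. For μ ≤ 1 with offspring not concentrated at 1, the Galton-Watson process goes extinct almost surely, so q = 1.
(Algebraic check: The pgf is f(s) = 7/15 + 74/195·s + 2/13·s². The extinction probability q is the smallest fixed point of f in [0, 1]. Setting s = f(s):
  2/13·s² + (74/195 − 1)·s + 7/15 = 0
  2/13·s² − (7/15 + 2/13)·s + 7/15 = 0
which factors as (s − 1)·(2/13·s − 7/15) = 0, giving roots s = 1 and s = (7/15)/(2/13) = 91/30. Since 91/30 ≥ 1, the smallest root in [0, 1] is s = 1.)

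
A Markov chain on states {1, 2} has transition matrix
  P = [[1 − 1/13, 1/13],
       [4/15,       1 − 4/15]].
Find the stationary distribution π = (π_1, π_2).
π_1 = 52/67, π_2 = 15/67

Solve πP = π with π_1 + π_2 = 1. From πP = π: π_1 · (1 − 1/13) + π_2 · 4/15 = π_1 ⇒ π_2 · 4/15 = π_1 · 1/13 ⇒ π_2/π_1 = (1/13)/(4/15) = 15/52. Together with π_1 + π_2 = 1:
  π_1 = (4/15)/(1/13 + 4/15) = (4/15)/(67/195) = 52/67,
  π_2 = (1/13)/(1/13 + 4/15) = (1/13)/(67/195) = 15/67.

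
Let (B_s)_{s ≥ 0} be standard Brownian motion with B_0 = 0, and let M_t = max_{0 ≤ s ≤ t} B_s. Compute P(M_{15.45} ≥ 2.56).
P(M_{15.45} ≥ 2.56) = 2·P(B_{15.45} ≥ 2.56) = 2(1 − Φ(2.56/√15.45)) ≈ 0.5149

By the reflection principle for Brownian motion, P(M_t ≥ a) = 2 · P(B_t ≥ a) for a ≥ 0. Since B_t ~ N(0, t), P(B_t ≥ 2.56) = 1 − Φ(2.56/√t) = 1 − Φ(2.56/√15.45) = 1 − Φ(0.6513). So
  P(M_{15.45} ≥ 2.56) = 2(1 − Φ(0.6513)) ≈ 0.5149.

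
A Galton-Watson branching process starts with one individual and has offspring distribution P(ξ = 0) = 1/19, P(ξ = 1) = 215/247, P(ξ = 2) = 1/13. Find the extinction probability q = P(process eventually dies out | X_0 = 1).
q = 13/19

The pgf is f(s) = 1/19 + 215/247·s + 1/13·s². The extinction probability q is the smallest fixed point of f in [0, 1]. Setting s = f(s):
  1/13·s² + (215/247 − 1)·s + 1/19 = 0
  1/13·s² − (1/19 + 1/13)·s + 1/19 = 0
which factors as (s − 1)·(1/13·s − 1/19) = 0, giving roots s = 1 and s = (1/19)/(1/13) = 13/19.
Mean offspring μ = 215/247 + 2·1/13 = 253/247 > 1 (supercritical), so q < 1. The extinction probability is the smaller root: q = (1/19)/(1/13) = 13/19.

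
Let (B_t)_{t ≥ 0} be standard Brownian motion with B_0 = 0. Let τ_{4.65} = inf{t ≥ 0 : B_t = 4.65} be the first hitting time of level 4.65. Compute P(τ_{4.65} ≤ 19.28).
P(τ_{4.65} ≤ 19.28) = 2(1 − Φ(4.65/√19.28)) = 2(1 − Φ(1.0590)) ≈ 0.2896

By the reflection principle for standard BM, P(τ_b ≤ t) = 2 · P(B_t ≥ b). Since B_t ~ N(0, t), P(B_t ≥ 4.65) = 1 − Φ(4.65/√t) = 1 − Φ(4.65/√19.28) = 1 − Φ(1.0590) ≈ 0.14480. Doubling: P(τ_{4.65} ≤ 19.28) ≈ 2 · 0.14480 = 0.28960 ≈ 0.2896.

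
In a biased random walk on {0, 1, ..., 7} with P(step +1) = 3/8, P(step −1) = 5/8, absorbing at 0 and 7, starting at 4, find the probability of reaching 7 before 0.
P(hit 7 before 0) = (1 − (5/3)^4) / (1 − (5/3)^7) = 7344/37969

Let u_k denote P(reach 7 before 0 | start at k). Boundary: u_0 = 0, u_7 = 1. Recurrence: u_k = 3/8·u_{k+1} + 5/8·u_{k-1} for 1 ≤ k ≤ 6. Try u_k = A + B·r^k with r = q/p = (5/8)/(3/8) = 5/3. Substitution satisfies the recurrence; boundary conditions give:
  u_k = (1 − r^k) / (1 − r^N) = (1 − (5/3)^4) / (1 − (5/3)^7) = 7344/37969.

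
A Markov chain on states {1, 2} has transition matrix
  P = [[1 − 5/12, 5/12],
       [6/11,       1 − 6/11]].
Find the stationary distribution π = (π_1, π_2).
π_1 = 72/127, π_2 = 55/127

Solve πP = π with π_1 + π_2 = 1. From πP = π: π_1 · (1 − 5/12) + π_2 · 6/11 = π_1 ⇒ π_2 · 6/11 = π_1 · 5/12 ⇒ π_2/π_1 = (5/12)/(6/11) = 55/72. Together with π_1 + π_2 = 1:
  π_1 = (6/11)/(5/12 + 6/11) = (6/11)/(127/132) = 72/127,
  π_2 = (5/12)/(5/12 + 6/11) = (5/12)/(127/132) = 55/127.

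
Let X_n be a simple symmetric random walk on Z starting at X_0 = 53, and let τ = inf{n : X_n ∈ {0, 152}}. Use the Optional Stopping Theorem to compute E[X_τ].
E[X_τ] = 53

X_n is a martingale and τ is a bounded-mean stopping time (indeed τ is finite a.s. with bounded expectation since the walk is in a bounded region). By the OST, E[X_τ] = E[X_0] = 53. Equivalently: E[X_τ] = 152 · P(hit 152 first) + 0 · P(hit 0 first) = 152 · (53/152) = 53.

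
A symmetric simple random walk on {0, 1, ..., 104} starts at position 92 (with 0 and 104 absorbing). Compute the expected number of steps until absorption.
E[τ | X_0 = 92] = 1104

Let v_k = E[τ | X_0 = k]. Boundary: v_0 = v_104 = 0. Recurrence: v_k = 1 + (v_{k-1} + v_{k+1})/2 for 1 ≤ k ≤ 103. The particular solution to v_k − (v_{k-1} + v_{k+1})/2 = 1 is v_k = −k^2. Adding homogeneous solution A + B k and matching boundaries gives v_k = k (104 − k). Substituting k = 92: v_92 = 92 · 12 = 1104.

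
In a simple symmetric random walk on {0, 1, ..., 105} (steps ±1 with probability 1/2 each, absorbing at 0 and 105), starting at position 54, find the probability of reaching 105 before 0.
P(hit 105 before 0) = 54/105 = 18/35

Let u_k = P(hit 105 before 0 | start at k). Then u_0 = 0, u_105 = 1, and u_k = u_{k-1}/2 + u_{k+1}/2 for 1 ≤ k ≤ 104. This harmonic recurrence is solved by u_k = k/105, giving u_54 = 54/105 = 18/35.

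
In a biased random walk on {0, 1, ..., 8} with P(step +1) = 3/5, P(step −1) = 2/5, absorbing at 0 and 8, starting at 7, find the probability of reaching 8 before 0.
P(hit 8 before 0) = (1 − (2/3)^7) / (1 − (2/3)^8) = 6177/6305

Let u_k denote P(reach 8 before 0 | start at k). Boundary: u_0 = 0, u_8 = 1. Recurrence: u_k = 3/5·u_{k+1} + 2/5·u_{k-1} for 1 ≤ k ≤ 7. Try u_k = A + B·r^k with r = q/p = (2/5)/(3/5) = 2/3. Substitution satisfies the recurrence; boundary conditions give:
  u_k = (1 − r^k) / (1 − r^N) = (1 − (2/3)^7) / (1 − (2/3)^8) = 6177/6305.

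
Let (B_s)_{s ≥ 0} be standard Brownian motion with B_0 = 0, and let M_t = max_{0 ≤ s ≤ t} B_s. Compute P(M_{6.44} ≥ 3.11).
P(M_{6.44} ≥ 3.11) = 2·P(B_{6.44} ≥ 3.11) = 2(1 − Φ(3.11/√6.44)) ≈ 0.2204

By the reflection principle for Brownian motion, P(M_t ≥ a) = 2 · P(B_t ≥ a) for a ≥ 0. Since B_t ~ N(0, t), P(B_t ≥ 3.11) = 1 − Φ(3.11/√t) = 1 − Φ(3.11/√6.44) = 1 − Φ(1.2255). So
  P(M_{6.44} ≥ 3.11) = 2(1 − Φ(1.2255)) ≈ 0.2204.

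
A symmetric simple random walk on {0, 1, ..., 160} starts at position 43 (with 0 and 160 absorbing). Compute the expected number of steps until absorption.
E[τ | X_0 = 43] = 5031

Let v_k = E[τ | X_0 = k]. Boundary: v_0 = v_160 = 0. Recurrence: v_k = 1 + (v_{k-1} + v_{k+1})/2 for 1 ≤ k ≤ 159. The particular solution to v_k − (v_{k-1} + v_{k+1})/2 = 1 is v_k = −k^2. Adding homogeneous solution A + B k and matching boundaries gives v_k = k (160 − k). Substituting k = 43: v_43 = 43 · 117 = 5031.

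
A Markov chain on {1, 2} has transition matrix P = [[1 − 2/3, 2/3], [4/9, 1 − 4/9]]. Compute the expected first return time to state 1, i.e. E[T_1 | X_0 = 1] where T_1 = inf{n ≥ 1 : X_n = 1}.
E[T_1 | X_0 = 1] = 1/π_1 = 5/2

For an irreducible recurrent Markov chain with stationary distribution π, E[T_i | X_0 = i] = 1/π_i (Kac's formula). Here π_1 = (4/9)/(2/3 + 4/9) = (4/9)/(10/9) = 2/5, so E[T_1 | X_0 = 1] = 1/π_1 = (2/3 + 4/9)/(4/9) = (10/9)/(4/9) = 5/2.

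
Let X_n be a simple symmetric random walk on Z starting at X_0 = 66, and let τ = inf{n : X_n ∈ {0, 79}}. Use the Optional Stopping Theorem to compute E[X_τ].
E[X_τ] = 66

X_n is a martingale and τ is a bounded-mean stopping time (indeed τ is finite a.s. with bounded expectation since the walk is in a bounded region). By the OST, E[X_τ] = E[X_0] = 66. Equivalently: E[X_τ] = 79 · P(hit 79 first) + 0 · P(hit 0 first) = 79 · (66/79) = 66.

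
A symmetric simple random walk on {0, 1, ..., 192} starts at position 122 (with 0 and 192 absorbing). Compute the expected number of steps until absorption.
E[τ | X_0 = 122] = 8540

Let v_k = E[τ | X_0 = k]. Boundary: v_0 = v_192 = 0. Recurrence: v_k = 1 + (v_{k-1} + v_{k+1})/2 for 1 ≤ k ≤ 191. The particular solution to v_k − (v_{k-1} + v_{k+1})/2 = 1 is v_k = −k^2. Adding homogeneous solution A + B k and matching boundaries gives v_k = k (192 − k). Substituting k = 122: v_122 = 122 · 70 = 8540.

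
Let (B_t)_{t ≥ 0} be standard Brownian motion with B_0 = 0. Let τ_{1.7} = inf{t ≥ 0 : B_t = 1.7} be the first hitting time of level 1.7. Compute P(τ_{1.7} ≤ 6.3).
P(τ_{1.7} ≤ 6.3) = 2(1 − Φ(1.7/√6.3)) = 2(1 − Φ(0.6773)) ≈ 0.4982

By the reflection principle for standard BM, P(τ_b ≤ t) = 2 · P(B_t ≥ b). Since B_t ~ N(0, t), P(B_t ≥ 1.7) = 1 − Φ(1.7/√t) = 1 − Φ(1.7/√6.3) = 1 − Φ(0.6773) ≈ 0.24911. Doubling: P(τ_{1.7} ≤ 6.3) ≈ 2 · 0.24911 = 0.49822 ≈ 0.4982.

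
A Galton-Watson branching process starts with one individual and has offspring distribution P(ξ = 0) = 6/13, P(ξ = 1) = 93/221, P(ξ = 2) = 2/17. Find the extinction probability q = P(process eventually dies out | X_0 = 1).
q = 1

Mean offspring μ = 0·6/13 + 1·93/221 + 2·2/17 = 145/221 ≤ 1. For μ ≤ 1 with offspring not concentrated at 1, the Galton-Watson process goes extinct almost surely, so q = 1.
(Algebraic check: The pgf is f(s) = 6/13 + 93/221·s + 2/17·s². The extinction probability q is the smallest fixed point of f in [0, 1]. Setting s = f(s):
  2/17·s² + (93/221 − 1)·s + 6/13 = 0
  2/17·s² − (6/13 + 2/17)·s + 6/13 = 0
which factors as (s − 1)·(2/17·s − 6/13) = 0, giving roots s = 1 and s = (6/13)/(2/17) = 51/13. Since 51/13 ≥ 1, the smallest root in [0, 1] is s = 1.)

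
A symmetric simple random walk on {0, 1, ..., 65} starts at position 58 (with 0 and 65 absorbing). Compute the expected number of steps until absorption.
E[τ | X_0 = 58] = 406

Let v_k = E[τ | X_0 = k]. Boundary: v_0 = v_65 = 0. Recurrence: v_k = 1 + (v_{k-1} + v_{k+1})/2 for 1 ≤ k ≤ 64. The particular solution to v_k − (v_{k-1} + v_{k+1})/2 = 1 is v_k = −k^2. Adding homogeneous solution A + B k and matching boundaries gives v_k = k (65 − k). Substituting k = 58: v_58 = 58 · 7 = 406.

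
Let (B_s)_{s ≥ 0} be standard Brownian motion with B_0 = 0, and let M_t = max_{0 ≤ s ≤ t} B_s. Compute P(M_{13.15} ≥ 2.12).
P(M_{13.15} ≥ 2.12) = 2·P(B_{13.15} ≥ 2.12) = 2(1 − Φ(2.12/√13.15)) ≈ 0.5588

By the reflection principle for Brownian motion, P(M_t ≥ a) = 2 · P(B_t ≥ a) for a ≥ 0. Since B_t ~ N(0, t), P(B_t ≥ 2.12) = 1 − Φ(2.12/√t) = 1 − Φ(2.12/√13.15) = 1 − Φ(0.5846). So
  P(M_{13.15} ≥ 2.12) = 2(1 − Φ(0.5846)) ≈ 0.5588.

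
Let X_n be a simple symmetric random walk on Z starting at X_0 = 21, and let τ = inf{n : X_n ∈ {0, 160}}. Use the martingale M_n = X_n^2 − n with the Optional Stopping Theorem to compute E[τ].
E[τ] = 2919

M_n = X_n^2 − n is a martingale (since E[X_{n+1}^2 | F_n] = X_n^2 + 1). By OST (τ has finite mean in a bounded region), E[M_τ] = E[M_0] = X_0^2 − 0 = 21^2 = 441. Also E[M_τ] = E[X_τ^2] − E[τ]. The walk exits at 0 or 160, with P(hit 160 first) = 21/160, so E[X_τ^2] = 160^2 · 21/160 + 0 = 3360. Thus E[τ] = E[X_τ^2] − E[M_τ] = 3360 − 441 = 2919 = 21(160 − 21) = 2919.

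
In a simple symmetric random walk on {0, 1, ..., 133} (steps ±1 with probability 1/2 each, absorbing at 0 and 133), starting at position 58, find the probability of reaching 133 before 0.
P(hit 133 before 0) = 58/133

Let u_k = P(hit 133 before 0 | start at k). Then u_0 = 0, u_133 = 1, and u_k = u_{k-1}/2 + u_{k+1}/2 for 1 ≤ k ≤ 132. This harmonic recurrence is solved by u_k = k/133, giving u_58 = 58/133.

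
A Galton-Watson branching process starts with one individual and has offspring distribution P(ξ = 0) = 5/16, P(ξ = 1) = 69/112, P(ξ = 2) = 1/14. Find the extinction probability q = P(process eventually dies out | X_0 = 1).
q = 1

Mean offspring μ = 0·5/16 + 1·69/112 + 2·1/14 = 85/112 ≤ 1. For μ ≤ 1 with offspring not concentrated at 1, the Galton-Watson process goes extinct almost surely, so q = 1.
(Algebraic check: The pgf is f(s) = 5/16 + 69/112·s + 1/14·s². The extinction probability q is the smallest fixed point of f in [0, 1]. Setting s = f(s):
  1/14·s² + (69/112 − 1)·s + 5/16 = 0
  1/14·s² − (5/16 + 1/14)·s + 5/16 = 0
which factors as (s − 1)·(1/14·s − 5/16) = 0, giving roots s = 1 and s = (5/16)/(1/14) = 35/8. Since 35/8 ≥ 1, the smallest root in [0, 1] is s = 1.)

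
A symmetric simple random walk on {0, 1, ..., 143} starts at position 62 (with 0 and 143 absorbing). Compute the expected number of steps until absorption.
E[τ | X_0 = 62] = 5022

Let v_k = E[τ | X_0 = k]. Boundary: v_0 = v_143 = 0. Recurrence: v_k = 1 + (v_{k-1} + v_{k+1})/2 for 1 ≤ k ≤ 142. The particular solution to v_k − (v_{k-1} + v_{k+1})/2 = 1 is v_k = −k^2. Adding homogeneous solution A + B k and matching boundaries gives v_k = k (143 − k). Substituting k = 62: v_62 = 62 · 81 = 5022.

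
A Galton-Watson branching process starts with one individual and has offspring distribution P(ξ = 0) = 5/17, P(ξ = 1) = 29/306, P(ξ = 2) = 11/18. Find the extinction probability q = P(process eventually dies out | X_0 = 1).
q = 90/187

The pgf is f(s) = 5/17 + 29/306·s + 11/18·s². The extinction probability q is the smallest fixed point of f in [0, 1]. Setting s = f(s):
  11/18·s² + (29/306 − 1)·s + 5/17 = 0
  11/18·s² − (5/17 + 11/18)·s + 5/17 = 0
which factors as (s − 1)·(11/18·s − 5/17) = 0, giving roots s = 1 and s = (5/17)/(11/18) = 90/187.
Mean offspring μ = 29/306 + 2·11/18 = 403/306 > 1 (supercritical), so q < 1. The extinction probability is the smaller root: q = (5/17)/(11/18) = 90/187.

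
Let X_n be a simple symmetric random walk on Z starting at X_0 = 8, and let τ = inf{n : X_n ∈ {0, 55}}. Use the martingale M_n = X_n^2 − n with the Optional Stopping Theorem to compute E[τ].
E[τ] = 376

M_n = X_n^2 − n is a martingale (since E[X_{n+1}^2 | F_n] = X_n^2 + 1). By OST (τ has finite mean in a bounded region), E[M_τ] = E[M_0] = X_0^2 − 0 = 8^2 = 64. Also E[M_τ] = E[X_τ^2] − E[τ]. The walk exits at 0 or 55, with P(hit 55 first) = 8/55, so E[X_τ^2] = 55^2 · 8/55 + 0 = 440. Thus E[τ] = E[X_τ^2] − E[M_τ] = 440 − 64 = 376 = 8(55 − 8) = 376.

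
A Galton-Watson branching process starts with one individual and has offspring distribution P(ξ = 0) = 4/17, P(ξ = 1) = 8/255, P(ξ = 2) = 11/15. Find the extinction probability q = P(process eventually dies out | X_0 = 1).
q = 60/187

The pgf is f(s) = 4/17 + 8/255·s + 11/15·s². The extinction probability q is the smallest fixed point of f in [0, 1]. Setting s = f(s):
  11/15·s² + (8/255 − 1)·s + 4/17 = 0
  11/15·s² − (4/17 + 11/15)·s + 4/17 = 0
which factors as (s − 1)·(11/15·s − 4/17) = 0, giving roots s = 1 and s = (4/17)/(11/15) = 60/187.
Mean offspring μ = 8/255 + 2·11/15 = 382/255 > 1 (supercritical), so q < 1. The extinction probability is the smaller root: q = (4/17)/(11/15) = 60/187.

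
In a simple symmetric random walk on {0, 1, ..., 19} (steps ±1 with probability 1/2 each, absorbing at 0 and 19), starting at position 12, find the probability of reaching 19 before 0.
P(hit 19 before 0) = 12/19

Let u_k = P(hit 19 before 0 | start at k). Then u_0 = 0, u_19 = 1, and u_k = u_{k-1}/2 + u_{k+1}/2 for 1 ≤ k ≤ 18. This harmonic recurrence is solved by u_k = k/19, giving u_12 = 12/19.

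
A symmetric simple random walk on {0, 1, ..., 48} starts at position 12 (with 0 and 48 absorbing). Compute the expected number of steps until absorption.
E[τ | X_0 = 12] = 432

Let v_k = E[τ | X_0 = k]. Boundary: v_0 = v_48 = 0. Recurrence: v_k = 1 + (v_{k-1} + v_{k+1})/2 for 1 ≤ k ≤ 47. The particular solution to v_k − (v_{k-1} + v_{k+1})/2 = 1 is v_k = −k^2. Adding homogeneous solution A + B k and matching boundaries gives v_k = k (48 − k). Substituting k = 12: v_12 = 12 · 36 = 432.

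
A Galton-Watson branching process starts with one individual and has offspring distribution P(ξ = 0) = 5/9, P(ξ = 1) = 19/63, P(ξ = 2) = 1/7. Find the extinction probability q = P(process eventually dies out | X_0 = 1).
q = 1

Mean offspring μ = 0·5/9 + 1·19/63 + 2·1/7 = 37/63 ≤ 1. For μ ≤ 1 with offspring not concentrated at 1, the Galton-Watson process goes extinct almost surely, so q = 1.
(Algebraic check: The pgf is f(s) = 5/9 + 19/63·s + 1/7·s². The extinction probability q is the smallest fixed point of f in [0, 1]. Setting s = f(s):
  1/7·s² + (19/63 − 1)·s + 5/9 = 0
  1/7·s² − (5/9 + 1/7)·s + 5/9 = 0
which factors as (s − 1)·(1/7·s − 5/9) = 0, giving roots s = 1 and s = (5/9)/(1/7) = 35/9. Since 35/9 ≥ 1, the smallest root in [0, 1] is s = 1.)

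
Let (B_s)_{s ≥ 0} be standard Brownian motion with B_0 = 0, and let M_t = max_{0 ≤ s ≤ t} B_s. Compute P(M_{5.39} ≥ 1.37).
P(M_{5.39} ≥ 1.37) = 2·P(B_{5.39} ≥ 1.37) = 2(1 − Φ(1.37/√5.39)) ≈ 0.5551

By the reflection principle for Brownian motion, P(M_t ≥ a) = 2 · P(B_t ≥ a) for a ≥ 0. Since B_t ~ N(0, t), P(B_t ≥ 1.37) = 1 − Φ(1.37/√t) = 1 − Φ(1.37/√5.39) = 1 − Φ(0.5901). So
  P(M_{5.39} ≥ 1.37) = 2(1 − Φ(0.5901)) ≈ 0.5551.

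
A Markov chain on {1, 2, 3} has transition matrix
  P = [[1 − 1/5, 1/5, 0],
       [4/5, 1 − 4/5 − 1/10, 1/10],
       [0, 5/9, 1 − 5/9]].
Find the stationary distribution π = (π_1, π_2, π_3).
π = (200/259, 50/259, 9/259)

This is a birth-death chain on three states, which satisfies detailed balance: π_1 · P_{12} = π_2 · P_{21} and π_2 · P_{23} = π_3 · P_{32}.
From π_1 · 1/5 = π_2 · 4/5: π_2/π_1 = (1/5)/(4/5) = 1/4.
From π_2 · 1/10 = π_3 · 5/9: π_3/π_2 = (1/10)/(5/9) = 9/50.
Take π_1 proportional to 1; then unnormalized π = (1, 1/4, 9/200). Normalize by dividing by the sum 259/200:
  π = (200/259, 50/259, 9/259).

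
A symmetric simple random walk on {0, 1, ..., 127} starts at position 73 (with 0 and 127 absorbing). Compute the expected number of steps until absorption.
E[τ | X_0 = 73] = 3942

Let v_k = E[τ | X_0 = k]. Boundary: v_0 = v_127 = 0. Recurrence: v_k = 1 + (v_{k-1} + v_{k+1})/2 for 1 ≤ k ≤ 126. The particular solution to v_k − (v_{k-1} + v_{k+1})/2 = 1 is v_k = −k^2. Adding homogeneous solution A + B k and matching boundaries gives v_k = k (127 − k). Substituting k = 73: v_73 = 73 · 54 = 3942.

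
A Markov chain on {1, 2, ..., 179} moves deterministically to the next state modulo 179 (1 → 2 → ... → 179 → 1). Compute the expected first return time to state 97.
E[T_97 | X_0 = 97] = 179

The chain cycles deterministically, so starting at state 97 it returns in exactly 179 steps. Equivalently, the stationary distribution is uniform π_j = 1/179 for every state j, so by Kac's formula E[T_97] = 1/π_97 = 179.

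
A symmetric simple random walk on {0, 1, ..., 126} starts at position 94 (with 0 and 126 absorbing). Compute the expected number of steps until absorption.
E[τ | X_0 = 94] = 3008

Let v_k = E[τ | X_0 = k]. Boundary: v_0 = v_126 = 0. Recurrence: v_k = 1 + (v_{k-1} + v_{k+1})/2 for 1 ≤ k ≤ 125. The particular solution to v_k − (v_{k-1} + v_{k+1})/2 = 1 is v_k = −k^2. Adding homogeneous solution A + B k and matching boundaries gives v_k = k (126 − k). Substituting k = 94: v_94 = 94 · 32 = 3008.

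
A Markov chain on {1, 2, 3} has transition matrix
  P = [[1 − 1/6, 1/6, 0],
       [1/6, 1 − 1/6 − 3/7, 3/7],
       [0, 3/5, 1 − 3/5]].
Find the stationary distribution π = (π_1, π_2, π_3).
π = (7/19, 7/19, 5/19)

This is a birth-death chain on three states, which satisfies detailed balance: π_1 · P_{12} = π_2 · P_{21} and π_2 · P_{23} = π_3 · P_{32}.
From π_1 · 1/6 = π_2 · 1/6: π_2/π_1 = (1/6)/(1/6) = 1.
From π_2 · 3/7 = π_3 · 3/5: π_3/π_2 = (3/7)/(3/5) = 5/7.
Take π_1 proportional to 1; then unnormalized π = (1, 1, 5/7). Normalize by dividing by the sum 19/7:
  π = (7/19, 7/19, 5/19).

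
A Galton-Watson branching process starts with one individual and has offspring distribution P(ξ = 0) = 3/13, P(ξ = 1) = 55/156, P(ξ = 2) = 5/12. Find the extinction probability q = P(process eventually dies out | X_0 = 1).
q = 36/65

The pgf is f(s) = 3/13 + 55/156·s + 5/12·s². The extinction probability q is the smallest fixed point of f in [0, 1]. Setting s = f(s):
  5/12·s² + (55/156 − 1)·s + 3/13 = 0
  5/12·s² − (3/13 + 5/12)·s + 3/13 = 0
which factors as (s − 1)·(5/12·s − 3/13) = 0, giving roots s = 1 and s = (3/13)/(5/12) = 36/65.
Mean offspring μ = 55/156 + 2·5/12 = 185/156 > 1 (supercritical), so q < 1. The extinction probability is the smaller root: q = (3/13)/(5/12) = 36/65.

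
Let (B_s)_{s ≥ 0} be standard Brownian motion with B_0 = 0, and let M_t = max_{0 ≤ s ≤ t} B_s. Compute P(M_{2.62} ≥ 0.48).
P(M_{2.62} ≥ 0.48) = 2·P(B_{2.62} ≥ 0.48) = 2(1 − Φ(0.48/√2.62)) ≈ 0.7668

By the reflection principle for Brownian motion, P(M_t ≥ a) = 2 · P(B_t ≥ a) for a ≥ 0. Since B_t ~ N(0, t), P(B_t ≥ 0.48) = 1 − Φ(0.48/√t) = 1 − Φ(0.48/√2.62) = 1 − Φ(0.2965). So
  P(M_{2.62} ≥ 0.48) = 2(1 − Φ(0.2965)) ≈ 0.7668.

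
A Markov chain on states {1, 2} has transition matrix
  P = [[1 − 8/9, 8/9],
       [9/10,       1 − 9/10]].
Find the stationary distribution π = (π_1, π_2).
π_1 = 81/161, π_2 = 80/161

Solve πP = π with π_1 + π_2 = 1. From πP = π: π_1 · (1 − 8/9) + π_2 · 9/10 = π_1 ⇒ π_2 · 9/10 = π_1 · 8/9 ⇒ π_2/π_1 = (8/9)/(9/10) = 80/81. Together with π_1 + π_2 = 1:
  π_1 = (9/10)/(8/9 + 9/10) = (9/10)/(161/90) = 81/161,
  π_2 = (8/9)/(8/9 + 9/10) = (8/9)/(161/90) = 80/161.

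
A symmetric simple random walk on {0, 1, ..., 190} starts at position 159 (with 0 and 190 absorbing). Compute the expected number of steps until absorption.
E[τ | X_0 = 159] = 4929

Let v_k = E[τ | X_0 = k]. Boundary: v_0 = v_190 = 0. Recurrence: v_k = 1 + (v_{k-1} + v_{k+1})/2 for 1 ≤ k ≤ 189. The particular solution to v_k − (v_{k-1} + v_{k+1})/2 = 1 is v_k = −k^2. Adding homogeneous solution A + B k and matching boundaries gives v_k = k (190 − k). Substituting k = 159: v_159 = 159 · 31 = 4929.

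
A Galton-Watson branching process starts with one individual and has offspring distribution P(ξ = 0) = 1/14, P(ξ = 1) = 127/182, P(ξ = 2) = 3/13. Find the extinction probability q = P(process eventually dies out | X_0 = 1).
q = 13/42

The pgf is f(s) = 1/14 + 127/182·s + 3/13·s². The extinction probability q is the smallest fixed point of f in [0, 1]. Setting s = f(s):
  3/13·s² + (127/182 − 1)·s + 1/14 = 0
  3/13·s² − (1/14 + 3/13)·s + 1/14 = 0
which factors as (s − 1)·(3/13·s − 1/14) = 0, giving roots s = 1 and s = (1/14)/(3/13) = 13/42.
Mean offspring μ = 127/182 + 2·3/13 = 211/182 > 1 (supercritical), so q < 1. The extinction probability is the smaller root: q = (1/14)/(3/13) = 13/42.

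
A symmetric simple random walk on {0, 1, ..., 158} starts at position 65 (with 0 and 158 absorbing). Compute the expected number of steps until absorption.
E[τ | X_0 = 65] = 6045

Let v_k = E[τ | X_0 = k]. Boundary: v_0 = v_158 = 0. Recurrence: v_k = 1 + (v_{k-1} + v_{k+1})/2 for 1 ≤ k ≤ 157. The particular solution to v_k − (v_{k-1} + v_{k+1})/2 = 1 is v_k = −k^2. Adding homogeneous solution A + B k and matching boundaries gives v_k = k (158 − k). Substituting k = 65: v_65 = 65 · 93 = 6045.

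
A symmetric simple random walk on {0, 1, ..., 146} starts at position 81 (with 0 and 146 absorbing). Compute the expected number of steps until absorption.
E[τ | X_0 = 81] = 5265

Let v_k = E[τ | X_0 = k]. Boundary: v_0 = v_146 = 0. Recurrence: v_k = 1 + (v_{k-1} + v_{k+1})/2 for 1 ≤ k ≤ 145. The particular solution to v_k − (v_{k-1} + v_{k+1})/2 = 1 is v_k = −k^2. Adding homogeneous solution A + B k and matching boundaries gives v_k = k (146 − k). Substituting k = 81: v_81 = 81 · 65 = 5265.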